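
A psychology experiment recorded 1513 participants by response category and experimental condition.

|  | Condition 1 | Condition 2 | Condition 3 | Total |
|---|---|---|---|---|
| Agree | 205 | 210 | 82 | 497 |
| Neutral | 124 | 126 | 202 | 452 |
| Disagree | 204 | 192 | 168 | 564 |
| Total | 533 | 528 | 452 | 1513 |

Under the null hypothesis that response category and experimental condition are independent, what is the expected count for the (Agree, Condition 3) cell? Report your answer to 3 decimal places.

Row total (Agree) = 497; column total (Condition 3) = 452; grand total N = 1513.
Expected count = (row total × column total) / N = 497 × 452 / 1513 = 148.476.

148.476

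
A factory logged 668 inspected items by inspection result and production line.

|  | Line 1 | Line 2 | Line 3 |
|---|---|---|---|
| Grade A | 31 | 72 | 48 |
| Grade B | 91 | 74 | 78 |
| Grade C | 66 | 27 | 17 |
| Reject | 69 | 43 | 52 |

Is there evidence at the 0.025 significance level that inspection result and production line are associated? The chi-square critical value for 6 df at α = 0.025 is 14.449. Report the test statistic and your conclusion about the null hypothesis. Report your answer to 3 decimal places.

50.250; reject H₀

Row totals: 151, 243, 110, 164. Column totals: 257, 216, 195. Grand total N = 668.
Expected counts (row total × column total / N):
  Grade A, Line 1: 151×257/668 = 58.09431
  Grade A, Line 2: 151×216/668 = 48.82635
  Grade A, Line 3: 151×195/668 = 44.07934
  Grade B, Line 1: 243×257/668 = 93.48952
  Grade B, Line 2: 243×216/668 = 78.57485
  Grade B, Line 3: 243×195/668 = 70.93563
  Grade C, Line 1: 110×257/668 = 42.32036
  Grade C, Line 2: 110×216/668 = 35.56886
  Grade C, Line 3: 110×195/668 = 32.11078
  Reject, Line 1: 164×257/668 = 63.09581
  Reject, Line 2: 164×216/668 = 53.02994
  Reject, Line 3: 164×195/668 = 47.87425
Contributions (O − E)²/E:
  (31 − 58.09431)²/58.09431 = 12.6364
  (72 − 48.82635)²/48.82635 = 10.9985
  (48 − 44.07934)²/44.07934 = 0.3487
  (91 − 93.48952)²/93.48952 = 0.0663
  (74 − 78.57485)²/78.57485 = 0.2664
  (78 − 70.93563)²/70.93563 = 0.7035
  (66 − 42.32036)²/42.32036 = 13.2495
  (27 − 35.56886)²/35.56886 = 2.0643
  (17 − 32.11078)²/32.11078 = 7.1109
  (69 − 63.09581)²/63.09581 = 0.5525
  (43 − 53.02994)²/53.02994 = 1.8970
  (52 − 47.87425)²/47.87425 = 0.3556
χ² = 12.6364 + 10.9985 + 0.3487 + 0.0663 + 0.2664 + 0.7035 + 13.2495 + 2.0643 + 7.1109 + 0.5525 + 1.8970 + 0.3556 = 50.250
df = (4−1)(3−1) = 6. Since 50.250 > 14.449, reject the null hypothesis of independence at α = 0.025.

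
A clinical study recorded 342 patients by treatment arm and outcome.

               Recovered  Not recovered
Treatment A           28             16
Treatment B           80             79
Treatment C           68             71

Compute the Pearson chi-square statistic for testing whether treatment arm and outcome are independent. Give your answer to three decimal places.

3.054

Row totals: 44, 159, 139. Column totals: 176, 166. Grand total N = 342.
Expected counts (row total × column total / N):
  Treatment A, Recovered: 44×176/342 = 22.6433
  Treatment A, Not recovered: 44×166/342 = 21.3567
  Treatment B, Recovered: 159×176/342 = 81.8246
  Treatment B, Not recovered: 159×166/342 = 77.1754
  Treatment C, Recovered: 139×176/342 = 71.5322
  Treatment C, Not recovered: 139×166/342 = 67.4678
Contributions (O − E)²/E:
  (28 − 22.6433)²/22.6433 = 1.2672
  (16 − 21.3567)²/21.3567 = 1.3436
  (80 − 81.8246)²/81.8246 = 0.0407
  (79 − 77.1754)²/77.1754 = 0.0431
  (68 − 71.5322)²/71.5322 = 0.1744
  (71 − 67.4678)²/67.4678 = 0.1849
χ² = 1.2672 + 1.3436 + 0.0407 + 0.0431 + 0.1744 + 0.1849 = 3.054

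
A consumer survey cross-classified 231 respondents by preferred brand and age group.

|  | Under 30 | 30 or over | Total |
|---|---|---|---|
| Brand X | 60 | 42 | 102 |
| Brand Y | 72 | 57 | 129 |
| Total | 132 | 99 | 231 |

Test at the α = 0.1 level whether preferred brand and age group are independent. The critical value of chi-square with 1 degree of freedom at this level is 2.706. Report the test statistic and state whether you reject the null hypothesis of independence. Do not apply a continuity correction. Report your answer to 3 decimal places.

Grand total N = 231.
Expected counts (row total × column total / N):
  Brand X, Under 30: 102×132/231 = 58.2857
  Brand X, 30 or over: 102×99/231 = 43.7143
  Brand Y, Under 30: 129×132/231 = 73.7143
  Brand Y, 30 or over: 129×99/231 = 55.2857
Contributions (O − E)²/E:
  (60 − 58.2857)²/58.2857 = 0.0504
  (42 − 43.7143)²/43.7143 = 0.0672
  (72 − 73.7143)²/73.7143 = 0.0399
  (57 − 55.2857)²/55.2857 = 0.0532
χ² = 0.0504 + 0.0672 + 0.0399 + 0.0532 = 0.211
df = (2−1)(2−1) = 1. Since 0.211 < 2.706, fail to reject the null hypothesis of independence at α = 0.1.

0.211; fail to reject H₀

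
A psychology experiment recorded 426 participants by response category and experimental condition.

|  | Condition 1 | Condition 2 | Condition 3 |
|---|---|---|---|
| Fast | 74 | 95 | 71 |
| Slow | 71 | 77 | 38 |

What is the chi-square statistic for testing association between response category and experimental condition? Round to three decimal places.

5.175

Row totals: 240, 186. Column totals: 145, 172, 109. Grand total N = 426.
Expected counts (row total × column total / N):
  Fast, Condition 1: 240×145/426 = 81.6901
  Fast, Condition 2: 240×172/426 = 96.9014
  Fast, Condition 3: 240×109/426 = 61.4085
  Slow, Condition 1: 186×145/426 = 63.3099
  Slow, Condition 2: 186×172/426 = 75.0986
  Slow, Condition 3: 186×109/426 = 47.5915
Contributions (O − E)²/E:
  (74 − 81.6901)²/81.6901 = 0.7239
  (95 − 96.9014)²/96.9014 = 0.0373
  (71 − 61.4085)²/61.4085 = 1.4981
  (71 − 63.3099)²/63.3099 = 0.9341
  (77 − 75.0986)²/75.0986 = 0.0481
  (38 − 47.5915)²/47.5915 = 1.9331
χ² = 0.7239 + 0.0373 + 1.4981 + 0.9341 + 0.0481 + 1.9331 = 5.175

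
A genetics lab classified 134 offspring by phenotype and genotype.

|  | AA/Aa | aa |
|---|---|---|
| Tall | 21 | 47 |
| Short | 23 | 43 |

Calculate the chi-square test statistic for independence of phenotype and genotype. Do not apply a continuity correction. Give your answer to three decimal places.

Row totals: 68, 66. Column totals: 44, 90. Grand total N = 134.
Expected counts (row total × column total / N):
  Tall, AA/Aa: 68×44/134 = 22.3284
  Tall, aa: 68×90/134 = 45.6716
  Short, AA/Aa: 66×44/134 = 21.6716
  Short, aa: 66×90/134 = 44.3284
Contributions (O − E)²/E:
  (21 − 22.3284)²/22.3284 = 0.0790
  (47 − 45.6716)²/45.6716 = 0.0386
  (23 − 21.6716)²/21.6716 = 0.0814
  (43 − 44.3284)²/44.3284 = 0.0398
χ² = 0.0790 + 0.0386 + 0.0814 + 0.0398 = 0.239

0.239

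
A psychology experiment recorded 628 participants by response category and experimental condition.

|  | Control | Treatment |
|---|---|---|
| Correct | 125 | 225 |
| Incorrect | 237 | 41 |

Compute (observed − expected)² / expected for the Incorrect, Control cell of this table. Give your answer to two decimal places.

36.76

Row total (Incorrect) = 278; column total (Control) = 362; N = 628.
Expected count E = 278 × 362 / 628 = 160.248.
Contribution = (O − E)²/E = (237 − 160.248)² / 160.248 = 36.76.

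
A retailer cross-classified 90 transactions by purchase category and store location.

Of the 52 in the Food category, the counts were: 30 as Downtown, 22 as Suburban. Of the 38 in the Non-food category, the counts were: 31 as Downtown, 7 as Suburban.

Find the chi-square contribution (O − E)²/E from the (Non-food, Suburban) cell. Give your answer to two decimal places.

2.25

Row total (Non-food) = 38; column total (Suburban) = 29; N = 90.
Expected count E = 38 × 29 / 90 = 12.244.
Contribution = (O − E)²/E = (7 − 12.244)² / 12.244 = 2.25.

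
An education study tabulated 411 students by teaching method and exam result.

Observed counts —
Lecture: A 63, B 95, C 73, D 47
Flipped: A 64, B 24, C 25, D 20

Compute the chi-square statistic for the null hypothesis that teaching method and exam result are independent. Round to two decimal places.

Row totals: 278, 133. Column totals: 127, 119, 98, 67. Grand total N = 411.
Expected counts (row total × column total / N):
  Lecture, A: 278×127/411 = 85.9027
  Lecture, B: 278×119/411 = 80.4915
  Lecture, C: 278×98/411 = 66.2871
  Lecture, D: 278×67/411 = 45.3187
  Flipped, A: 133×127/411 = 41.0973
  Flipped, B: 133×119/411 = 38.5085
  Flipped, C: 133×98/411 = 31.7129
  Flipped, D: 133×67/411 = 21.6813
Contributions (O − E)²/E:
  (63 − 85.9027)²/85.9027 = 6.1061
  (95 − 80.4915)²/80.4915 = 2.6151
  (73 − 66.2871)²/66.2871 = 0.6798
  (47 − 45.3187)²/45.3187 = 0.0624
  (64 − 41.0973)²/41.0973 = 12.7632
  (24 − 38.5085)²/38.5085 = 5.4662
  (25 − 31.7129)²/31.7129 = 1.4210
  (20 − 21.6813)²/21.6813 = 0.1304
χ² = 6.1061 + 2.6151 + 0.6798 + 0.0624 + 12.7632 + 5.4662 + 1.4210 + 0.1304 = 29.24

29.24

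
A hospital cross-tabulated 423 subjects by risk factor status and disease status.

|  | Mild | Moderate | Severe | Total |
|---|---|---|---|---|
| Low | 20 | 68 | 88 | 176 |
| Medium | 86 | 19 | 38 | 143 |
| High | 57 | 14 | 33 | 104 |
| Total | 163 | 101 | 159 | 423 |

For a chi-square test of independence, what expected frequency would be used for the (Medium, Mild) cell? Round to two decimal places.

55.10

Row total (Medium) = 143; column total (Mild) = 163; grand total N = 423.
Expected count = (row total × column total) / N = 143 × 163 / 423 = 55.10.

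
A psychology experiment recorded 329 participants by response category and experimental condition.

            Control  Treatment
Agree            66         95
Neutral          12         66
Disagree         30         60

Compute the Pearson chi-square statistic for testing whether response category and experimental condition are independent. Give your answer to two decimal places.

15.64

Row totals: 161, 78, 90. Column totals: 108, 221. Grand total N = 329.
Expected counts (row total × column total / N):
  Agree, Control: 161×108/329 = 52.851
  Agree, Treatment: 161×221/329 = 108.149
  Neutral, Control: 78×108/329 = 25.605
  Neutral, Treatment: 78×221/329 = 52.395
  Disagree, Control: 90×108/329 = 29.544
  Disagree, Treatment: 90×221/329 = 60.456
Contributions (O − E)²/E:
  (66 − 52.851)²/52.851 = 3.2714
  (95 − 108.149)²/108.149 = 1.5987
  (12 − 25.605)²/25.605 = 7.2289
  (66 − 52.395)²/52.395 = 3.5327
  (30 − 29.544)²/29.544 = 0.0070
  (60 − 60.456)²/60.456 = 0.0034
χ² = 3.2714 + 1.5987 + 7.2289 + 3.5327 + 0.0070 + 0.0034 = 15.64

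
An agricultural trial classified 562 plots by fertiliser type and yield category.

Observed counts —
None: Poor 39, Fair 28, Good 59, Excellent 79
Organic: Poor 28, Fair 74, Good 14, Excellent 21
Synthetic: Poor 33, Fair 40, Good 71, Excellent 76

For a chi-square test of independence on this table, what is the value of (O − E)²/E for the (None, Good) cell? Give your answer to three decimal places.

Row total (None) = 205; column total (Good) = 144; N = 562.
Expected count E = 205 × 144 / 562 = 52.5267.
Contribution = (O − E)²/E = (59 − 52.5267)² / 52.5267 = 0.798.

0.798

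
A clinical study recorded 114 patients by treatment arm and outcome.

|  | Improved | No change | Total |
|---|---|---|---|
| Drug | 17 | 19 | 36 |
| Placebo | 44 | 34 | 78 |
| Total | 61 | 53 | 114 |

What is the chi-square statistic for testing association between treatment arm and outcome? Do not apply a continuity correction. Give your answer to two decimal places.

Grand total N = 114.
Expected counts (row total × column total / N):
  Drug, Improved: 36×61/114 = 19.263
  Drug, No change: 36×53/114 = 16.737
  Placebo, Improved: 78×61/114 = 41.737
  Placebo, No change: 78×53/114 = 36.263
Contributions (O − E)²/E:
  (17 − 19.263)²/19.263 = 0.2659
  (19 − 16.737)²/16.737 = 0.3060
  (44 − 41.737)²/41.737 = 0.1227
  (34 − 36.263)²/36.263 = 0.1412
χ² = 0.2659 + 0.3060 + 0.1227 + 0.1412 = 0.84

0.84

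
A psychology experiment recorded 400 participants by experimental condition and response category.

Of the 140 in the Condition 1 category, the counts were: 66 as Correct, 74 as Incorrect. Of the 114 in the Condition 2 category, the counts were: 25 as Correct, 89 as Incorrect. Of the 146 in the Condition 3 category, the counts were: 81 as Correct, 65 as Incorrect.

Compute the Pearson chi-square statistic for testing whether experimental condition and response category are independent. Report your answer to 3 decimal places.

30.906

Row totals: 140, 114, 146. Column totals: 172, 228. Grand total N = 400.
Expected counts (row total × column total / N):
  Condition 1, Correct: 140×172/400 = 60.2000
  Condition 1, Incorrect: 140×228/400 = 79.8000
  Condition 2, Correct: 114×172/400 = 49.0200
  Condition 2, Incorrect: 114×228/400 = 64.9800
  Condition 3, Correct: 146×172/400 = 62.7800
  Condition 3, Incorrect: 146×228/400 = 83.2200
Contributions (O − E)²/E:
  (66 − 60.2000)²/60.2000 = 0.5588
  (74 − 79.8000)²/79.8000 = 0.4216
  (25 − 49.0200)²/49.0200 = 11.7699
  (89 − 64.9800)²/64.9800 = 8.8790
  (81 − 62.7800)²/62.7800 = 5.2878
  (65 − 83.2200)²/83.2200 = 3.9890
χ² = 0.5588 + 0.4216 + 11.7699 + 8.8790 + 5.2878 + 3.9890 = 30.906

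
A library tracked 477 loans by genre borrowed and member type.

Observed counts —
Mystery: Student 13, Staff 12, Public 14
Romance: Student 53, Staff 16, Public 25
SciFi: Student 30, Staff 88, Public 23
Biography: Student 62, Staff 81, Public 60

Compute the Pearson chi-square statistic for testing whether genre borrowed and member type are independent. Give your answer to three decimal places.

Row totals: 39, 94, 141, 203. Column totals: 158, 197, 122. Grand total N = 477.
Expected counts (row total × column total / N):
  Mystery, Student: 39×158/477 = 12.9182
  Mystery, Staff: 39×197/477 = 16.1069
  Mystery, Public: 39×122/477 = 9.9748
  Romance, Student: 94×158/477 = 31.1363
  Romance, Staff: 94×197/477 = 38.8218
  Romance, Public: 94×122/477 = 24.0419
  SciFi, Student: 141×158/477 = 46.7044
  SciFi, Staff: 141×197/477 = 58.2327
  SciFi, Public: 141×122/477 = 36.0629
  Biography, Student: 203×158/477 = 67.2411
  Biography, Staff: 203×197/477 = 83.8386
  Biography, Public: 203×122/477 = 51.9203
Contributions (O − E)²/E:
  (13 − 12.9182)²/12.9182 = 0.0005
  (12 − 16.1069)²/16.1069 = 1.0472
  (14 − 9.9748)²/9.9748 = 1.6243
  (53 − 31.1363)²/31.1363 = 15.3525
  (16 − 38.8218)²/38.8218 = 13.4160
  (25 − 24.0419)²/24.0419 = 0.0382
  (30 − 46.7044)²/46.7044 = 5.9745
  (88 − 58.2327)²/58.2327 = 15.2164
  (23 − 36.0629)²/36.0629 = 4.7317
  (62 − 67.2411)²/67.2411 = 0.4085
  (81 − 83.8386)²/83.8386 = 0.0961
  (60 − 51.9203)²/51.9203 = 1.2573
χ² = 0.0005 + 1.0472 + 1.6243 + 15.3525 + 13.4160 + 0.0382 + 5.9745 + 15.2164 + 4.7317 + 0.4085 + 0.0961 + 1.2573 = 59.163

59.163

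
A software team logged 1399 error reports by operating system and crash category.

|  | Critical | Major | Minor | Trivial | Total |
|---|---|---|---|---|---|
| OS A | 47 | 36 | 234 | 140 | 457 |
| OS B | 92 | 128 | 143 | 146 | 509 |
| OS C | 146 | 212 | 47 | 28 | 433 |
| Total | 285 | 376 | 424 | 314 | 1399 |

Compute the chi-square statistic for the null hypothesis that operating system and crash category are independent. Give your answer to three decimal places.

394.990

Grand total N = 1399.
Expected counts (row total × column total / N):
  OS A, Critical: 457×285/1399 = 93.09864
  OS A, Major: 457×376/1399 = 122.82487
  OS A, Minor: 457×424/1399 = 138.50465
  OS A, Trivial: 457×314/1399 = 102.57184
  OS B, Critical: 509×285/1399 = 103.69192
  OS B, Major: 509×376/1399 = 136.80057
  OS B, Minor: 509×424/1399 = 154.26447
  OS B, Trivial: 509×314/1399 = 114.24303
  OS C, Critical: 433×285/1399 = 88.20944
  OS C, Major: 433×376/1399 = 116.37455
  OS C, Minor: 433×424/1399 = 131.23088
  OS C, Trivial: 433×314/1399 = 97.18513
Contributions (O − E)²/E:
  (47 − 93.09864)²/93.09864 = 22.8262
  (36 − 122.82487)²/122.82487 = 61.3765
  (234 − 138.50465)²/138.50465 = 65.8416
  (140 − 102.57184)²/102.57184 = 13.6574
  (92 − 103.69192)²/103.69192 = 1.3183
  (128 − 136.80057)²/136.80057 = 0.5662
  (143 − 154.26447)²/154.26447 = 0.8225
  (146 − 114.24303)²/114.24303 = 8.8277
  (146 − 88.20944)²/88.20944 = 37.8616
  (212 − 116.37455)²/116.37455 = 78.5758
  (47 − 131.23088)²/131.23088 = 54.0638
  (28 − 97.18513)²/97.18513 = 49.2522
χ² = 22.8262 + 61.3765 + 65.8416 + 13.6574 + 1.3183 + 0.5662 + 0.8225 + 8.8277 + 37.8616 + 78.5758 + 54.0638 + 49.2522 = 394.990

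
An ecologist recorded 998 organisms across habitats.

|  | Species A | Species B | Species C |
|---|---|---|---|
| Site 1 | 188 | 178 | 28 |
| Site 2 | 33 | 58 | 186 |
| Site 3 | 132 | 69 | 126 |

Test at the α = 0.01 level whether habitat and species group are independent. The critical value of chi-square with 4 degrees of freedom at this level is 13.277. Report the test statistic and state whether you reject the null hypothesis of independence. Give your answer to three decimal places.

282.842; reject H₀

Row totals: 394, 277, 327. Column totals: 353, 305, 340. Grand total N = 998.
Expected counts (row total × column total / N):
  Site 1, Species A: 394×353/998 = 139.36072
  Site 1, Species B: 394×305/998 = 120.41082
  Site 1, Species C: 394×340/998 = 134.22846
  Site 2, Species A: 277×353/998 = 97.97695
  Site 2, Species B: 277×305/998 = 84.65431
  Site 2, Species C: 277×340/998 = 94.36874
  Site 3, Species A: 327×353/998 = 115.66232
  Site 3, Species B: 327×305/998 = 99.93487
  Site 3, Species C: 327×340/998 = 111.40281
Contributions (O − E)²/E:
  (188 − 139.36072)²/139.36072 = 16.9759
  (178 − 120.41082)²/120.41082 = 27.5433
  (28 − 134.22846)²/134.22846 = 84.0692
  (33 − 97.97695)²/97.97695 = 43.0918
  (58 − 84.65431)²/84.65431 = 8.3924
  (186 − 94.36874)²/94.36874 = 88.9732
  (132 − 115.66232)²/115.66232 = 2.3078
  (69 − 99.93487)²/99.93487 = 9.5759
  (126 − 111.40281)²/111.40281 = 1.9127
χ² = 16.9759 + 27.5433 + 84.0692 + 43.0918 + 8.3924 + 88.9732 + 2.3078 + 9.5759 + 1.9127 = 282.842
df = (3−1)(3−1) = 4. Since 282.842 > 13.277, reject the null hypothesis of independence at α = 0.01.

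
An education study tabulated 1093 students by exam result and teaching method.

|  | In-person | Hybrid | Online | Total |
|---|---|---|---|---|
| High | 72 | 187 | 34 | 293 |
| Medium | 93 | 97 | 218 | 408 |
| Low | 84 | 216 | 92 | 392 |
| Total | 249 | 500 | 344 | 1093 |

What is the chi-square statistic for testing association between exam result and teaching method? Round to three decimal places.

Grand total N = 1093.
Expected counts (row total × column total / N):
  High, In-person: 293×249/1093 = 66.7493
  High, Hybrid: 293×500/1093 = 134.0348
  High, Online: 293×344/1093 = 92.2159
  Medium, In-person: 408×249/1093 = 92.9478
  Medium, Hybrid: 408×500/1093 = 186.6423
  Medium, Online: 408×344/1093 = 128.4099
  Low, In-person: 392×249/1093 = 89.3028
  Low, Hybrid: 392×500/1093 = 179.3230
  Low, Online: 392×344/1093 = 123.3742
Contributions (O − E)²/E:
  (72 − 66.7493)²/66.7493 = 0.4130
  (187 − 134.0348)²/134.0348 = 20.9297
  (34 − 92.2159)²/92.2159 = 36.7517
  (93 − 92.9478)²/92.9478 = 0.0000
  (97 − 186.6423)²/186.6423 = 43.0542
  (218 − 128.4099)²/128.4099 = 62.5060
  (84 − 89.3028)²/89.3028 = 0.3149
  (216 − 179.3230)²/179.3230 = 7.5016
  (92 − 123.3742)²/123.3742 = 7.9785
χ² = 0.4130 + 20.9297 + 36.7517 + 0.0000 + 43.0542 + 62.5060 + 0.3149 + 7.5016 + 7.9785 = 179.450

179.450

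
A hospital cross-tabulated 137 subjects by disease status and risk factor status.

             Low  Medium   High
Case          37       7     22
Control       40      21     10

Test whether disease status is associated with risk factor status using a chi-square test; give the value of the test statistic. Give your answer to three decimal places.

11.450

Row totals: 66, 71. Column totals: 77, 28, 32. Grand total N = 137.
Expected counts (row total × column total / N):
  Case, Low: 66×77/137 = 37.0949
  Case, Medium: 66×28/137 = 13.4891
  Case, High: 66×32/137 = 15.4161
  Control, Low: 71×77/137 = 39.9051
  Control, Medium: 71×28/137 = 14.5109
  Control, High: 71×32/137 = 16.5839
Contributions (O − E)²/E:
  (37 − 37.0949)²/37.0949 = 0.0002
  (7 − 13.4891)²/13.4891 = 3.1217
  (22 − 15.4161)²/15.4161 = 2.8118
  (40 − 39.9051)²/39.9051 = 0.0002
  (21 − 14.5109)²/14.5109 = 2.9018
  (10 − 16.5839)²/16.5839 = 2.6138
χ² = 0.0002 + 3.1217 + 2.8118 + 0.0002 + 2.9018 + 2.6138 = 11.450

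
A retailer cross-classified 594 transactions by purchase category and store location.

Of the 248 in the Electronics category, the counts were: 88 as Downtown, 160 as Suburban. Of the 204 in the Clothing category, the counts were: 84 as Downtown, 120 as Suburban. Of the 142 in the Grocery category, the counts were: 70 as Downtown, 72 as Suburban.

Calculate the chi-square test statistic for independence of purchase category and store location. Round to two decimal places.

7.16

Row totals: 248, 204, 142. Column totals: 242, 352. Grand total N = 594.
Expected counts (row total × column total / N):
  Electronics, Downtown: 248×242/594 = 101.037
  Electronics, Suburban: 248×352/594 = 146.963
  Clothing, Downtown: 204×242/594 = 83.111
  Clothing, Suburban: 204×352/594 = 120.889
  Grocery, Downtown: 142×242/594 = 57.852
  Grocery, Suburban: 142×352/594 = 84.148
Contributions (O − E)²/E:
  (88 − 101.037)²/101.037 = 1.6822
  (160 − 146.963)²/146.963 = 1.1565
  (84 − 83.111)²/83.111 = 0.0095
  (120 − 120.889)²/120.889 = 0.0065
  (70 − 57.852)²/57.852 = 2.5509
  (72 − 84.148)²/84.148 = 1.7537
χ² = 1.6822 + 1.1565 + 0.0095 + 0.0065 + 2.5509 + 1.7537 = 7.16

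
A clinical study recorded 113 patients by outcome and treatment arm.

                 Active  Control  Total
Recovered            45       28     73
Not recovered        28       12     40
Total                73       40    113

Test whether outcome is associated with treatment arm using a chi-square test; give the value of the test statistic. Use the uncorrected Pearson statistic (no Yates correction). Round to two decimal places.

Grand total N = 113.
Expected counts (row total × column total / N):
  Recovered, Active: 73×73/113 = 47.159
  Recovered, Control: 73×40/113 = 25.841
  Not recovered, Active: 40×73/113 = 25.841
  Not recovered, Control: 40×40/113 = 14.159
Contributions (O − E)²/E:
  (45 − 47.159)²/47.159 = 0.0988
  (28 − 25.841)²/25.841 = 0.1804
  (28 − 25.841)²/25.841 = 0.1804
  (12 − 14.159)²/14.159 = 0.3292
χ² = 0.0988 + 0.1804 + 0.1804 + 0.3292 = 0.79

0.79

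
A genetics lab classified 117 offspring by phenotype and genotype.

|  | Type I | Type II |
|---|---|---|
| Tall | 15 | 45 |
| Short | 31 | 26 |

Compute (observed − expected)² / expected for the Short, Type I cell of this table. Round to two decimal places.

Row total (Short) = 57; column total (Type I) = 46; N = 117.
Expected count E = 57 × 46 / 117 = 22.410.
Contribution = (O − E)²/E = (31 − 22.410)² / 22.410 = 3.29.

3.29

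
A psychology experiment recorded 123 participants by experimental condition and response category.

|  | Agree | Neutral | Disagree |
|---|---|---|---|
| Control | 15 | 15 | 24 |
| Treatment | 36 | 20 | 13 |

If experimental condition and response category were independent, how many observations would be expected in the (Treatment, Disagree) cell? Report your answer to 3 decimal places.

Row total (Treatment) = 69; column total (Disagree) = 37; grand total N = 123.
Expected count = (row total × column total) / N = 69 × 37 / 123 = 20.756.

20.756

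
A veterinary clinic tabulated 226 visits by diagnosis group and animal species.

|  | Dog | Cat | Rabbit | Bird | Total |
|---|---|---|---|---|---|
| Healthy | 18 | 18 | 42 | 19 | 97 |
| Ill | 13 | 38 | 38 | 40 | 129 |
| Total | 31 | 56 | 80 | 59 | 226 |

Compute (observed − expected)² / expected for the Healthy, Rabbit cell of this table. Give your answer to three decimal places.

1.711

Row total (Healthy) = 97; column total (Rabbit) = 80; N = 226.
Expected count E = 97 × 80 / 226 = 34.3363.
Contribution = (O − E)²/E = (42 − 34.3363)² / 34.3363 = 1.711.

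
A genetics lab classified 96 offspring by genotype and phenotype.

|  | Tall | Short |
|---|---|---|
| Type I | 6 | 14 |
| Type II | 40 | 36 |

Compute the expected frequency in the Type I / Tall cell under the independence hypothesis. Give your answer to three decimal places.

9.583

Row total (Type I) = 20; column total (Tall) = 46; grand total N = 96.
Expected count = (row total × column total) / N = 20 × 46 / 96 = 9.583.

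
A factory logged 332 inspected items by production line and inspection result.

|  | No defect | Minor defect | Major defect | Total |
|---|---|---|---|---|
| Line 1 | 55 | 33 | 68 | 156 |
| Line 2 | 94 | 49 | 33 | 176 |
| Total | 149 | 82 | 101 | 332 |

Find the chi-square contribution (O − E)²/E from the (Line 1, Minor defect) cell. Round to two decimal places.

Row total (Line 1) = 156; column total (Minor defect) = 82; N = 332.
Expected count E = 156 × 82 / 332 = 38.530.
Contribution = (O − E)²/E = (33 − 38.530)² / 38.530 = 0.79.

0.79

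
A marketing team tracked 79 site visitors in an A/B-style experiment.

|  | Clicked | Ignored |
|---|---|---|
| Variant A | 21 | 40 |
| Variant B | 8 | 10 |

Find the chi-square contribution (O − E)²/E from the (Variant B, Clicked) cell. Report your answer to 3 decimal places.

Row total (Variant B) = 18; column total (Clicked) = 29; N = 79.
Expected count E = 18 × 29 / 79 = 6.6076.
Contribution = (O − E)²/E = (8 − 6.6076)² / 6.6076 = 0.293.

0.293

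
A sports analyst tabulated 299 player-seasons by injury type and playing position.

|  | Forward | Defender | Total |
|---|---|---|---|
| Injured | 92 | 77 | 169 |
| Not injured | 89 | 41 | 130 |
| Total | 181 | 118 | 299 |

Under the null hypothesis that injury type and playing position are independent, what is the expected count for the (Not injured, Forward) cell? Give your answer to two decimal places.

78.70

Row total (Not injured) = 130; column total (Forward) = 181; grand total N = 299.
Expected count = (row total × column total) / N = 130 × 181 / 299 = 78.70.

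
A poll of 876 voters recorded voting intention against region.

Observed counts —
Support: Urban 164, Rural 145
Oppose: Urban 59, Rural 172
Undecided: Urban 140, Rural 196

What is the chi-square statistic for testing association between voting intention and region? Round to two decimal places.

41.30

Row totals: 309, 231, 336. Column totals: 363, 513. Grand total N = 876.
Expected counts (row total × column total / N):
  Support, Urban: 309×363/876 = 128.045
  Support, Rural: 309×513/876 = 180.955
  Oppose, Urban: 231×363/876 = 95.723
  Oppose, Rural: 231×513/876 = 135.277
  Undecided, Urban: 336×363/876 = 139.233
  Undecided, Rural: 336×513/876 = 196.767
Contributions (O − E)²/E:
  (164 − 128.045)²/128.045 = 10.0962
  (145 − 180.955)²/180.955 = 7.1441
  (59 − 95.723)²/95.723 = 14.0883
  (172 − 135.277)²/135.277 = 9.9690
  (140 − 139.233)²/139.233 = 0.0042
  (196 − 196.767)²/196.767 = 0.0030
χ² = 10.0962 + 7.1441 + 14.0883 + 9.9690 + 0.0042 + 0.0030 = 41.30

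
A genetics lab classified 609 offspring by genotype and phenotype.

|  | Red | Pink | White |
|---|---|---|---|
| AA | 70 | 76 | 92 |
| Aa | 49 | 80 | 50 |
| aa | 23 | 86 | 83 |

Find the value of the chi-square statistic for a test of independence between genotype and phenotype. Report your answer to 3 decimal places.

27.805

Row totals: 238, 179, 192. Column totals: 142, 242, 225. Grand total N = 609.
Expected counts (row total × column total / N):
  AA, Red: 238×142/609 = 55.4943
  AA, Pink: 238×242/609 = 94.5747
  AA, White: 238×225/609 = 87.9310
  Aa, Red: 179×142/609 = 41.7373
  Aa, Pink: 179×242/609 = 71.1297
  Aa, White: 179×225/609 = 66.1330
  aa, Red: 192×142/609 = 44.7685
  aa, Pink: 192×242/609 = 76.2956
  aa, White: 192×225/609 = 70.9360
Contributions (O − E)²/E:
  (70 − 55.4943)²/55.4943 = 3.7917
  (76 − 94.5747)²/94.5747 = 3.6481
  (92 − 87.9310)²/87.9310 = 0.1883
  (49 − 41.7373)²/41.7373 = 1.2638
  (80 − 71.1297)²/71.1297 = 1.1062
  (50 − 66.1330)²/66.1330 = 3.9356
  (23 − 44.7685)²/44.7685 = 10.5848
  (86 − 76.2956)²/76.2956 = 1.2343
  (83 − 70.9360)²/70.9360 = 2.0517
χ² = 3.7917 + 3.6481 + 0.1883 + 1.2638 + 1.1062 + 3.9356 + 10.5848 + 1.2343 + 2.0517 = 27.805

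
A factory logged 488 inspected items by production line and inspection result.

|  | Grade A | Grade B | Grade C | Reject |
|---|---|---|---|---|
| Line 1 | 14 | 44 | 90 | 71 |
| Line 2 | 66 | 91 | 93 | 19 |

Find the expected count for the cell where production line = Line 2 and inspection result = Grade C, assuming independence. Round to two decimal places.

100.88

Row total (Line 2) = 269; column total (Grade C) = 183; grand total N = 488.
Expected count = (row total × column total) / N = 269 × 183 / 488 = 100.88.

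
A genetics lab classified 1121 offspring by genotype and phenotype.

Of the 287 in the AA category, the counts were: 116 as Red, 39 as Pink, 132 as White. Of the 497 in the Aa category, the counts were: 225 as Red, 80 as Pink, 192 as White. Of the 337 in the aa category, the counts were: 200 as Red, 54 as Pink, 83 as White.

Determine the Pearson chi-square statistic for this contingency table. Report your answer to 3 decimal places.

Row totals: 287, 497, 337. Column totals: 541, 173, 407. Grand total N = 1121.
Expected counts (row total × column total / N):
  AA, Red: 287×541/1121 = 138.50758
  AA, Pink: 287×173/1121 = 44.29170
  AA, White: 287×407/1121 = 104.20071
  Aa, Red: 497×541/1121 = 239.85459
  Aa, Pink: 497×173/1121 = 76.70027
  Aa, White: 497×407/1121 = 180.44514
  aa, Red: 337×541/1121 = 162.63782
  aa, Pink: 337×173/1121 = 52.00803
  aa, White: 337×407/1121 = 122.35415
Contributions (O − E)²/E:
  (116 − 138.50758)²/138.50758 = 3.6575
  (39 − 44.29170)²/44.29170 = 0.6322
  (132 − 104.20071)²/104.20071 = 7.4165
  (225 − 239.85459)²/239.85459 = 0.9200
  (80 − 76.70027)²/76.70027 = 0.1420
  (192 − 180.44514)²/180.44514 = 0.7399
  (200 − 162.63782)²/162.63782 = 8.5831
  (54 − 52.00803)²/52.00803 = 0.0763
  (83 − 122.35415)²/122.35415 = 12.6579
χ² = 3.6575 + 0.6322 + 7.4165 + 0.9200 + 0.1420 + 0.7399 + 8.5831 + 0.0763 + 12.6579 = 34.825

34.825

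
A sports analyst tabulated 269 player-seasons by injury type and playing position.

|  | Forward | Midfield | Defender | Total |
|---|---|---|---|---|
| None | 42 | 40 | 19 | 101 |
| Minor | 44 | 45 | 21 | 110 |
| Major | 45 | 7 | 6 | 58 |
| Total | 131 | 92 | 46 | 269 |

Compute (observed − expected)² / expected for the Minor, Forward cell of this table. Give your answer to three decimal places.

Row total (Minor) = 110; column total (Forward) = 131; N = 269.
Expected count E = 110 × 131 / 269 = 53.56877.
Contribution = (O − E)²/E = (44 − 53.56877)² / 53.56877 = 1.709.

1.709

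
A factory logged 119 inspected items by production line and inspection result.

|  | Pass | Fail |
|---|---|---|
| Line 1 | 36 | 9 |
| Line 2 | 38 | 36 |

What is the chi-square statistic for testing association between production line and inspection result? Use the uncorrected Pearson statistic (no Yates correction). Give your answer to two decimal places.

9.77

Row totals: 45, 74. Column totals: 74, 45. Grand total N = 119.
Expected counts (row total × column total / N):
  Line 1, Pass: 45×74/119 = 27.983
  Line 1, Fail: 45×45/119 = 17.017
  Line 2, Pass: 74×74/119 = 46.017
  Line 2, Fail: 74×45/119 = 27.983
Contributions (O − E)²/E:
  (36 − 27.983)²/27.983 = 2.2968
  (9 − 17.017)²/17.017 = 3.7769
  (38 − 46.017)²/46.017 = 1.3967
  (36 − 27.983)²/27.983 = 2.2968
χ² = 2.2968 + 3.7769 + 1.3967 + 2.2968 = 9.77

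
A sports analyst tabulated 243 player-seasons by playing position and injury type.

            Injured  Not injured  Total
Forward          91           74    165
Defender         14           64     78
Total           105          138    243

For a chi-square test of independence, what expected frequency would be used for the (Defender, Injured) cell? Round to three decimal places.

33.704

Row total (Defender) = 78; column total (Injured) = 105; grand total N = 243.
Expected count = (row total × column total) / N = 78 × 105 / 243 = 33.704.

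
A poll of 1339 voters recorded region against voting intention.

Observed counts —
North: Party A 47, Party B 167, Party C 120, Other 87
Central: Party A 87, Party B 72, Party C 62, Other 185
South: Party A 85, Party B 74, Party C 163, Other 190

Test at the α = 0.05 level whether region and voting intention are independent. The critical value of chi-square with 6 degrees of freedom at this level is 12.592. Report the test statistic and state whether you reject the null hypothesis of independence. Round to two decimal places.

Row totals: 421, 406, 512. Column totals: 219, 313, 345, 462. Grand total N = 1339.
Expected counts (row total × column total / N):
  North, Party A: 421×219/1339 = 68.857
  North, Party B: 421×313/1339 = 98.412
  North, Party C: 421×345/1339 = 108.473
  North, Other: 421×462/1339 = 145.259
  Central, Party A: 406×219/1339 = 66.403
  Central, Party B: 406×313/1339 = 94.905
  Central, Party C: 406×345/1339 = 104.608
  Central, Other: 406×462/1339 = 140.084
  South, Party A: 512×219/1339 = 83.740
  South, Party B: 512×313/1339 = 119.683
  South, Party C: 512×345/1339 = 131.919
  South, Other: 512×462/1339 = 176.657
Contributions (O − E)²/E:
  (47 − 68.857)²/68.857 = 6.9380
  (167 − 98.412)²/98.412 = 47.8022
  (120 − 108.473)²/108.473 = 1.2249
  (87 − 145.259)²/145.259 = 23.3659
  (87 − 66.403)²/66.403 = 6.3888
  (72 − 94.905)²/94.905 = 5.5280
  (62 − 104.608)²/104.608 = 17.3547
  (185 − 140.084)²/140.084 = 14.4017
  (85 − 83.740)²/83.740 = 0.0190
  (74 − 119.683)²/119.683 = 17.4372
  (163 − 131.919)²/131.919 = 7.3229
  (190 − 176.657)²/176.657 = 1.0078
χ² = 6.9380 + 47.8022 + 1.2249 + 23.3659 + 6.3888 + 5.5280 + 17.3547 + 14.4017 + 0.0190 + 17.4372 + 7.3229 + 1.0078 = 148.79
df = (3−1)(4−1) = 6. Since 148.79 > 12.592, reject the null hypothesis of independence at α = 0.05.

148.79; reject H₀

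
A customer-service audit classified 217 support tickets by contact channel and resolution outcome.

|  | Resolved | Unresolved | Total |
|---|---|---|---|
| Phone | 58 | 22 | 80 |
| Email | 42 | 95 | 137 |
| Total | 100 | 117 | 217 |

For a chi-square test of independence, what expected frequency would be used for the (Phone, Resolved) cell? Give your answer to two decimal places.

36.87

Row total (Phone) = 80; column total (Resolved) = 100; grand total N = 217.
Expected count = (row total × column total) / N = 80 × 100 / 217 = 36.87.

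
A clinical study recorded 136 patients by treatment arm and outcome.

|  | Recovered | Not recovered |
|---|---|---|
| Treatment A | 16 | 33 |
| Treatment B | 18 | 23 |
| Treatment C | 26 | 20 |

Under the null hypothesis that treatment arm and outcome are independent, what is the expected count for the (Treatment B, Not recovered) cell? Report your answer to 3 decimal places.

Row total (Treatment B) = 41; column total (Not recovered) = 76; grand total N = 136.
Expected count = (row total × column total) / N = 41 × 76 / 136 = 22.912.

22.912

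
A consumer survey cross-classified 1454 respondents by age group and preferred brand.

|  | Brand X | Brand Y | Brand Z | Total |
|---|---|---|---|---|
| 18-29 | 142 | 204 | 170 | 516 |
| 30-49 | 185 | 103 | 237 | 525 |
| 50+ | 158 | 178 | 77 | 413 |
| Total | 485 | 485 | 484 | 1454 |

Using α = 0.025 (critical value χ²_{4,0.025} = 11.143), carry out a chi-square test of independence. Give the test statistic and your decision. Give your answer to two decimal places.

104.95; reject H₀

Grand total N = 1454.
Expected counts (row total × column total / N):
  18-29, Brand X: 516×485/1454 = 172.118
  18-29, Brand Y: 516×485/1454 = 172.118
  18-29, Brand Z: 516×484/1454 = 171.763
  30-49, Brand X: 525×485/1454 = 175.120
  30-49, Brand Y: 525×485/1454 = 175.120
  30-49, Brand Z: 525×484/1454 = 174.759
  50+, Brand X: 413×485/1454 = 137.761
  50+, Brand Y: 413×485/1454 = 137.761
  50+, Brand Z: 413×484/1454 = 137.477
Contributions (O − E)²/E:
  (142 − 172.118)²/172.118 = 5.2702
  (204 − 172.118)²/172.118 = 5.9056
  (170 − 171.763)²/171.763 = 0.0181
  (185 − 175.120)²/175.120 = 0.5574
  (103 − 175.120)²/175.120 = 29.7013
  (237 − 174.759)²/174.759 = 22.1673
  (158 − 137.761)²/137.761 = 2.9734
  (178 − 137.761)²/137.761 = 11.7535
  (77 − 137.477)²/137.477 = 26.6042
χ² = 5.2702 + 5.9056 + 0.0181 + 0.5574 + 29.7013 + 22.1673 + 2.9734 + 11.7535 + 26.6042 = 104.95
df = (3−1)(3−1) = 4. Since 104.95 > 11.143, reject the null hypothesis of independence at α = 0.025.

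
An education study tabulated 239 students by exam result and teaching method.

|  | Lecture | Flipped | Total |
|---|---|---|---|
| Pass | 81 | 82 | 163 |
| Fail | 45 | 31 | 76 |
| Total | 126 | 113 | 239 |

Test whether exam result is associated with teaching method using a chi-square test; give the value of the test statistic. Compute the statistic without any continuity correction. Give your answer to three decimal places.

1.884

Grand total N = 239.
Expected counts (row total × column total / N):
  Pass, Lecture: 163×126/239 = 85.9331
  Pass, Flipped: 163×113/239 = 77.0669
  Fail, Lecture: 76×126/239 = 40.0669
  Fail, Flipped: 76×113/239 = 35.9331
Contributions (O − E)²/E:
  (81 − 85.9331)²/85.9331 = 0.2832
  (82 − 77.0669)²/77.0669 = 0.3158
  (45 − 40.0669)²/40.0669 = 0.6074
  (31 − 35.9331)²/35.9331 = 0.6772
χ² = 0.2832 + 0.3158 + 0.6074 + 0.6772 = 1.884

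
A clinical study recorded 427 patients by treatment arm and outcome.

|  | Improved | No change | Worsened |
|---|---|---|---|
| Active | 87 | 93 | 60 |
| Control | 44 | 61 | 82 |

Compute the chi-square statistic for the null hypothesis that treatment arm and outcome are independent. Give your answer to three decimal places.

Row totals: 240, 187. Column totals: 131, 154, 142. Grand total N = 427.
Expected counts (row total × column total / N):
  Active, Improved: 240×131/427 = 73.6300
  Active, No change: 240×154/427 = 86.5574
  Active, Worsened: 240×142/427 = 79.8126
  Control, Improved: 187×131/427 = 57.3700
  Control, No change: 187×154/427 = 67.4426
  Control, Worsened: 187×142/427 = 62.1874
Contributions (O − E)²/E:
  (87 − 73.6300)²/73.6300 = 2.4278
  (93 − 86.5574)²/86.5574 = 0.4795
  (60 − 79.8126)²/79.8126 = 4.9183
  (44 − 57.3700)²/57.3700 = 3.1159
  (61 − 67.4426)²/67.4426 = 0.6154
  (82 − 62.1874)²/62.1874 = 6.3122
χ² = 2.4278 + 0.4795 + 4.9183 + 3.1159 + 0.6154 + 6.3122 = 17.869

17.869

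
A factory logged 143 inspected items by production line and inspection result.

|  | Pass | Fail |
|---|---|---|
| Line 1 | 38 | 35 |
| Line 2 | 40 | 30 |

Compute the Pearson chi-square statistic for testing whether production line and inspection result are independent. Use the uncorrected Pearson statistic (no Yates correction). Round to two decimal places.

0.37

Row totals: 73, 70. Column totals: 78, 65. Grand total N = 143.
Expected counts (row total × column total / N):
  Line 1, Pass: 73×78/143 = 39.818
  Line 1, Fail: 73×65/143 = 33.182
  Line 2, Pass: 70×78/143 = 38.182
  Line 2, Fail: 70×65/143 = 31.818
Contributions (O − E)²/E:
  (38 − 39.818)²/39.818 = 0.0830
  (35 − 33.182)²/33.182 = 0.0996
  (40 − 38.182)²/38.182 = 0.0866
  (30 − 31.818)²/31.818 = 0.1039
χ² = 0.0830 + 0.0996 + 0.0866 + 0.1039 = 0.37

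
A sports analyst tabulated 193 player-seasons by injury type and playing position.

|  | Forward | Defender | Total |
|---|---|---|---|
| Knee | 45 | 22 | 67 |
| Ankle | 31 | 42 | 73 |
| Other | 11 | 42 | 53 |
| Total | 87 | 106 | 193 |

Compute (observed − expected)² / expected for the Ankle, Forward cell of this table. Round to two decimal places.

0.11

Row total (Ankle) = 73; column total (Forward) = 87; N = 193.
Expected count E = 73 × 87 / 193 = 32.907.
Contribution = (O − E)²/E = (31 − 32.907)² / 32.907 = 0.11.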